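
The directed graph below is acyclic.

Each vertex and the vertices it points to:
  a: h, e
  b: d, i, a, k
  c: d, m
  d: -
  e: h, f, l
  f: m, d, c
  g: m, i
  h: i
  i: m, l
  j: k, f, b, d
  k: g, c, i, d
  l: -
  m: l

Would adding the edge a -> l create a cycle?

Adding a→l creates a cycle iff l can already reach a.
Explore from l: no path reaches a. The graph stays acyclic.

No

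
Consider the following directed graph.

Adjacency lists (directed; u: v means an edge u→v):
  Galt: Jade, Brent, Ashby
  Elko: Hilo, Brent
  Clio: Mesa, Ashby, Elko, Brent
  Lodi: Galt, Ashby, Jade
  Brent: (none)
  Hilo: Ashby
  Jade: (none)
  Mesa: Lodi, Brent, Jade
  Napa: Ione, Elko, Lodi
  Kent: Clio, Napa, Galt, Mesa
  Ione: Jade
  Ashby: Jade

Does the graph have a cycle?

No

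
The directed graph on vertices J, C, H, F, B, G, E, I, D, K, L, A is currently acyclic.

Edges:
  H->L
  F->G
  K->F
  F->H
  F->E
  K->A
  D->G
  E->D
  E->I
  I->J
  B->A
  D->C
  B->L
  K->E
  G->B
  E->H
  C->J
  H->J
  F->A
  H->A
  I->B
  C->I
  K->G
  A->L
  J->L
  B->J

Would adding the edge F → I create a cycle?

Adding F→I creates a cycle iff I can already reach F.
Explore from I: no path reaches F. The graph stays acyclic.

No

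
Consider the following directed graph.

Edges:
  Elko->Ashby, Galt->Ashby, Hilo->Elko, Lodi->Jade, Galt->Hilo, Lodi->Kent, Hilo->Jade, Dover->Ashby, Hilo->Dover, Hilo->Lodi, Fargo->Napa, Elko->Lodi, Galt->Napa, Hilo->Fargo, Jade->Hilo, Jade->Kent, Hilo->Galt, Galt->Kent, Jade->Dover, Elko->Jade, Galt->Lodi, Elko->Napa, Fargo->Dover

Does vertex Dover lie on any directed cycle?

Dover lies on a cycle iff there is a path from Dover back to itself.
Exploring from Dover, it never reaches itself; equivalently, its strongly connected component is a singleton.

No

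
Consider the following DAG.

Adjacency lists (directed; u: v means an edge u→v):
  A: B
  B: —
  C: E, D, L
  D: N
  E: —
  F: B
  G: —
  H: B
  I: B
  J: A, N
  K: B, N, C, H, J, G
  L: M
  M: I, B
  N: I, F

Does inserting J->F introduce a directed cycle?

Adding J→F creates a cycle iff F can already reach J.
Explore from F: no path reaches J. The graph stays acyclic.

No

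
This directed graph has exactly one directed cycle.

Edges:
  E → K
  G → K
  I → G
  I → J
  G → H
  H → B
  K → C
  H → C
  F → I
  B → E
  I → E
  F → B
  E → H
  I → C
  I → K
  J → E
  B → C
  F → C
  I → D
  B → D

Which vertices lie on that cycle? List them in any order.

DFS with gray/black marking from B:
B gray
  E gray
    K gray
      C gray
      C black
    K black
    H gray
      H→C: C black — skip
      H→B: B is gray → back edge
Back edge closes the cycle B → E → H → B; its vertices are {B, E, H}.

B, E, H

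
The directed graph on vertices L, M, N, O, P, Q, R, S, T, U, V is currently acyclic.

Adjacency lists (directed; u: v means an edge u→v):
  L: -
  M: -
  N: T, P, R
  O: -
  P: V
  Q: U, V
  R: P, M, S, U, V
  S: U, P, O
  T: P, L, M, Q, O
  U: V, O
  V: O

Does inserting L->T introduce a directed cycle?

Adding L→T creates a cycle iff T can already reach L.
Path from T: T → L.
So T → … → L → T is a cycle.

Yes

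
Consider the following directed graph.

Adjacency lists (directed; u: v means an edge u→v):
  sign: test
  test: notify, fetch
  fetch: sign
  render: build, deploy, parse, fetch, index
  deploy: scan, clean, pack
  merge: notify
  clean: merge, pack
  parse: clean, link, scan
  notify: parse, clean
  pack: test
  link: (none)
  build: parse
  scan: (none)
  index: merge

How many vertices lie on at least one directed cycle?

A vertex is on a directed cycle iff it belongs to a strongly connected component of size ≥ 2 (or has a self-loop).
The vertices on cycles are {pack, sign, test, clean, fetch, merge, parse, notify} — 8 in total.

8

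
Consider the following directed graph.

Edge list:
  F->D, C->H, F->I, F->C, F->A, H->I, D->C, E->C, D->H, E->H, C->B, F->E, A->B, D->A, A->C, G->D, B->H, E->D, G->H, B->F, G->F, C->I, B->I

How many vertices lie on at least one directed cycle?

A vertex is on a directed cycle iff it belongs to a strongly connected component of size ≥ 2 (or has a self-loop).
The vertices on cycles are {A, B, C, D, E, F} — 6 in total.

6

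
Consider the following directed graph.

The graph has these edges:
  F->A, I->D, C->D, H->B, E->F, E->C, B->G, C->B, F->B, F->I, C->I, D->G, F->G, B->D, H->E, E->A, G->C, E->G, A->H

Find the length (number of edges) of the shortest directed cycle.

3

For each vertex v, BFS finds the shortest path from v back to v.
The shortest such closed walk is A → H → E → A, length 3.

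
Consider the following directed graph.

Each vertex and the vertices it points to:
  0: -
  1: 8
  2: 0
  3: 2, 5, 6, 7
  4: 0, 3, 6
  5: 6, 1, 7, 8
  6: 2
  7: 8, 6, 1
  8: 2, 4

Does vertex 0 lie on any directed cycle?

No

0 lies on a cycle iff there is a path from 0 back to itself.
Exploring from 0, it never reaches itself; equivalently, its strongly connected component is a singleton.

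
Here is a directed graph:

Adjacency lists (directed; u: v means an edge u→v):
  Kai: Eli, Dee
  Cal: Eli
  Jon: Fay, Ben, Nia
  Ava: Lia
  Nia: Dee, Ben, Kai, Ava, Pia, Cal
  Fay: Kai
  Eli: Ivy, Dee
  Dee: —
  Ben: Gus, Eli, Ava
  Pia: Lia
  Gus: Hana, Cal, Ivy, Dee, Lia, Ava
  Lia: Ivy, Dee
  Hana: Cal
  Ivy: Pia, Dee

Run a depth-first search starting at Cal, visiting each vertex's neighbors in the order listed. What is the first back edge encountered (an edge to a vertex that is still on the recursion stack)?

Lia->Ivy

DFS from Cal (visiting each vertex's neighbors in the order listed); mark gray on enter, black on exit:
Cal gray
  Eli gray
    Ivy gray
      Pia gray
        Lia gray
          Lia→Ivy: Ivy is gray → back edge
First back edge: Lia → Ivy.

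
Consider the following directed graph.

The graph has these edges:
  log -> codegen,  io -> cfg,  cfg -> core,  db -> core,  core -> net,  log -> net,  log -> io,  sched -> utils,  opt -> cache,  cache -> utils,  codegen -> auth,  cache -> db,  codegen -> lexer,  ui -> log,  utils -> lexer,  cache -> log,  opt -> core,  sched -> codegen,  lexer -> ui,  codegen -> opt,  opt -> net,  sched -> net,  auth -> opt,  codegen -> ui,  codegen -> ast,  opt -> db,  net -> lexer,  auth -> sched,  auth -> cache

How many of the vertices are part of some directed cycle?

A vertex is on a directed cycle iff it belongs to a strongly connected component of size ≥ 2 (or has a self-loop).
The vertices on cycles are {db, io, ui, cfg, log, net, opt, auth, core, cache, lexer, sched, utils, codegen} — 14 in total.

14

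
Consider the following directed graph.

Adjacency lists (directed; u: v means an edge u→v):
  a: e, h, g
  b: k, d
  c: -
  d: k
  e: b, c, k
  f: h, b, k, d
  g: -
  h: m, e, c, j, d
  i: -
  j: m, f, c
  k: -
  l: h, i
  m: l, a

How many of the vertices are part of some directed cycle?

6

A vertex is on a directed cycle iff it belongs to a strongly connected component of size ≥ 2 (or has a self-loop).
The vertices on cycles are {a, f, h, j, l, m} — 6 in total.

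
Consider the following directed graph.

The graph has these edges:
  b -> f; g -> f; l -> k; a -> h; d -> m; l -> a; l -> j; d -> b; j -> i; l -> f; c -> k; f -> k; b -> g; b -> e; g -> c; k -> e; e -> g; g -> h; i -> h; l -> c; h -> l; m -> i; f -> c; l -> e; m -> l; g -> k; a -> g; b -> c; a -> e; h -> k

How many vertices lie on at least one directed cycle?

10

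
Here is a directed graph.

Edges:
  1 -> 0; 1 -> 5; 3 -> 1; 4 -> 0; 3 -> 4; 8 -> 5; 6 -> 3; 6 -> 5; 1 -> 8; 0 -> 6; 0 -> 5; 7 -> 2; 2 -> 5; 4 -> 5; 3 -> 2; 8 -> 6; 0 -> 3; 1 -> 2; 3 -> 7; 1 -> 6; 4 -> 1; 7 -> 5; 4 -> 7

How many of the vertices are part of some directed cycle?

6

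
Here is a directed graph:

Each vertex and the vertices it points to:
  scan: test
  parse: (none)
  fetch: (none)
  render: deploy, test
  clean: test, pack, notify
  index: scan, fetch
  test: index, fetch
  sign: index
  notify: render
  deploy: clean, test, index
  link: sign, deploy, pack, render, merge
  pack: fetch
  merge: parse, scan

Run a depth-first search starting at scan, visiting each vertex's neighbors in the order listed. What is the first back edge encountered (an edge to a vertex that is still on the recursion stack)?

DFS from scan (visiting each vertex's neighbors in the order listed); mark gray on enter, black on exit:
scan gray
  test gray
    index gray
      index→scan: scan is gray → back edge
First back edge: index → scan.

index→scan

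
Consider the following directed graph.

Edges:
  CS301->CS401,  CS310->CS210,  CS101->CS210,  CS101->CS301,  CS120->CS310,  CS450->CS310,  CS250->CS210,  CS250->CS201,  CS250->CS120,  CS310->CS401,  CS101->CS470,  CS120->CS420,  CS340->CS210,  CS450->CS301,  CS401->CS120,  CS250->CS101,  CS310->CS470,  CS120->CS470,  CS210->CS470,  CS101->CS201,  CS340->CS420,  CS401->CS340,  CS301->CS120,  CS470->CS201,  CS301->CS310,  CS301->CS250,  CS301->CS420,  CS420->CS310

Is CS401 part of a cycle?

Yes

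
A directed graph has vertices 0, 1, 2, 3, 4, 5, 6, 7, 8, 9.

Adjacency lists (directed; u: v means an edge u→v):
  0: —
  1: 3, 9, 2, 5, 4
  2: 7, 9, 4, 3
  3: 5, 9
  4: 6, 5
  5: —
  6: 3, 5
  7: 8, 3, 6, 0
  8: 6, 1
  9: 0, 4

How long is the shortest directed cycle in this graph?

4

For each vertex v, BFS finds the shortest path from v back to v.
The shortest such closed walk is 7 → 8 → 1 → 2 → 7, length 4.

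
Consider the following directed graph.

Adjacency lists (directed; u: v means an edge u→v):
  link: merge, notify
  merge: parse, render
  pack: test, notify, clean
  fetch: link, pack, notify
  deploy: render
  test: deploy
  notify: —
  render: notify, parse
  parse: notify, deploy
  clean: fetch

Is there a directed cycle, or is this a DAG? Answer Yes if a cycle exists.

Yes

DFS with white/gray/black marking, starting from clean:
clean gray
  fetch gray
    link gray
      merge gray
        parse gray
          notify gray
          notify black
          deploy gray
            render gray
              render→notify: notify black — skip
              render→parse: parse is gray → back edge
Back edge found, so a cycle exists: parse → deploy → render → parse.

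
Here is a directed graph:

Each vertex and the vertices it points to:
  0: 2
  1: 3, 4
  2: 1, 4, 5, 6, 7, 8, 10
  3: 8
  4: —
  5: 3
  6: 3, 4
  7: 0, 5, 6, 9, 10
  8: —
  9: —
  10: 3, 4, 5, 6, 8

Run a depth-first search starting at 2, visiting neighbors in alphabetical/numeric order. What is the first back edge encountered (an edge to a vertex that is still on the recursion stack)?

0→2

DFS from 2 (visiting neighbors in alphabetical/numeric order); mark gray on enter, black on exit:
2 gray
  1 gray
    3 gray
      8 gray
      8 black
    3 black
    4 gray
    4 black
  1 black
  2→4: 4 black — skip
  5 gray
    5→3: 3 black — skip
  5 black
  6 gray
    6→3: 3 black — skip
    6→4: 4 black — skip
  6 black
  7 gray
    0 gray
      0→2: 2 is gray → back edge
First back edge: 0 → 2.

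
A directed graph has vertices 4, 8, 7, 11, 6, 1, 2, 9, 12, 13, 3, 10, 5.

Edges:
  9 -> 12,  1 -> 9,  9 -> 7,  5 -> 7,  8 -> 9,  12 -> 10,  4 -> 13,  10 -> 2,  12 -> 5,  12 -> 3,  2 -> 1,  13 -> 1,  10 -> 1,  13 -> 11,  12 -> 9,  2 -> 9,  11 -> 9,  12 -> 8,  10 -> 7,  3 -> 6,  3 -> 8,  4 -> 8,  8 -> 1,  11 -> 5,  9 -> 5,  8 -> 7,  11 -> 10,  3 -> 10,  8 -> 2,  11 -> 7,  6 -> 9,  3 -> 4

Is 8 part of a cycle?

Yes

8 is on a cycle iff 8 can reach itself via ≥1 edge.
8 → 9 → 12 → 8 — yes.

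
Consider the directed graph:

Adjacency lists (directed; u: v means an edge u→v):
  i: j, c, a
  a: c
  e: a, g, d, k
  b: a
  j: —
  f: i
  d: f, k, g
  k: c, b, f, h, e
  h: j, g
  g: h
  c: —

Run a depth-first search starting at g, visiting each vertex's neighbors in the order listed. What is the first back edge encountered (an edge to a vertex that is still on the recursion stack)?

h->g

DFS from g (visiting each vertex's neighbors in the order listed); mark gray on enter, black on exit:
g gray
  h gray
    j gray
    j black
    h→g: g is gray → back edge
First back edge: h → g.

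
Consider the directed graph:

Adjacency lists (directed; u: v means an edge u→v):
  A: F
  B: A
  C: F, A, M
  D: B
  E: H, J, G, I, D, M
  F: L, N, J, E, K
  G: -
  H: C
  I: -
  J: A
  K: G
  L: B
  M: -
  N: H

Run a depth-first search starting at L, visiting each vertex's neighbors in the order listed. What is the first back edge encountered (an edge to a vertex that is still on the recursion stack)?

DFS from L (visiting each vertex's neighbors in the order listed); mark gray on enter, black on exit:
L gray
  B gray
    A gray
      F gray
        F→L: L is gray → back edge
First back edge: F → L.

F→L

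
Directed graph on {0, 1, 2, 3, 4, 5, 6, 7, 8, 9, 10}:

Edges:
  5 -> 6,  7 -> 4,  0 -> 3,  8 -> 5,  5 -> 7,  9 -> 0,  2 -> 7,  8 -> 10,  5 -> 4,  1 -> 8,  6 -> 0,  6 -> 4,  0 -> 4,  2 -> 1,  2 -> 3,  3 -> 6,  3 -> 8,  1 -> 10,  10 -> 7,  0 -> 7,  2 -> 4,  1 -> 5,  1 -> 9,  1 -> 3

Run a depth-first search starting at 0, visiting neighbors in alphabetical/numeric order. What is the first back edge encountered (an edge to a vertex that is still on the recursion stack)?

DFS from 0 (visiting neighbors in alphabetical/numeric order); mark gray on enter, black on exit:
0 gray
  3 gray
    6 gray
      6→0: 0 is gray → back edge
First back edge: 6 → 0.

6->0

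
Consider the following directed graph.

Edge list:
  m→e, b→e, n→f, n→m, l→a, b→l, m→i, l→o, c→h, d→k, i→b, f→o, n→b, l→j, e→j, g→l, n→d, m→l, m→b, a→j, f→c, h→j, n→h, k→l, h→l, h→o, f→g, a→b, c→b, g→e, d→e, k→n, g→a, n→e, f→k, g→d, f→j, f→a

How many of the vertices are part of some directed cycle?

A vertex is on a directed cycle iff it belongs to a strongly connected component of size ≥ 2 (or has a self-loop).
The vertices on cycles are {a, b, d, f, g, k, l, n} — 8 in total.

8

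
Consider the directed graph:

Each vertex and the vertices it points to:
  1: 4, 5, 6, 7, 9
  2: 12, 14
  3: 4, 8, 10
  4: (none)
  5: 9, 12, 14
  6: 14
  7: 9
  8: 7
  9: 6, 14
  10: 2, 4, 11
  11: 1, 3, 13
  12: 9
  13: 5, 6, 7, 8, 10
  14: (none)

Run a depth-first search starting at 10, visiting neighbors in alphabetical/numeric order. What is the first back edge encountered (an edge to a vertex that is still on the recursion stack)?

3→10

DFS from 10 (visiting neighbors in alphabetical/numeric order); mark gray on enter, black on exit:
10 gray
  2 gray
    12 gray
      9 gray
        6 gray
          14 gray
          14 black
        6 black
        9→14: 14 black — skip
      9 black
    12 black
    2→14: 14 black — skip
  2 black
  4 gray
  4 black
  11 gray
    1 gray
      1→4: 4 black — skip
      5 gray
        5→9: 9 black — skip
        5→12: 12 black — skip
        5→14: 14 black — skip
      5 black
      1→6: 6 black — skip
      7 gray
        7→9: 9 black — skip
      7 black
      1→9: 9 black — skip
    1 black
    3 gray
      3→4: 4 black — skip
      8 gray
        8→7: 7 black — skip
      8 black
      3→10: 10 is gray → back edge
First back edge: 3 → 10.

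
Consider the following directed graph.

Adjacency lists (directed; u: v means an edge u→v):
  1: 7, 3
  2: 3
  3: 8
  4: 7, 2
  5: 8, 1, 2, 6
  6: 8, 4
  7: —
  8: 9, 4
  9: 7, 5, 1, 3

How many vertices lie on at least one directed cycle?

8

A vertex is on a directed cycle iff it belongs to a strongly connected component of size ≥ 2 (or has a self-loop).
The vertices on cycles are {1, 2, 3, 4, 5, 6, 8, 9} — 8 in total.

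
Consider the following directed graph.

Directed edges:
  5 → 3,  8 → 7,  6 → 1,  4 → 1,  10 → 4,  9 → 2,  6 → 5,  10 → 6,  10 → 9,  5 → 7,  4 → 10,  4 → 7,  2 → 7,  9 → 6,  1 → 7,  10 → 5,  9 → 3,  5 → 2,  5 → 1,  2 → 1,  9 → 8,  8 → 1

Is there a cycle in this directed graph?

Yes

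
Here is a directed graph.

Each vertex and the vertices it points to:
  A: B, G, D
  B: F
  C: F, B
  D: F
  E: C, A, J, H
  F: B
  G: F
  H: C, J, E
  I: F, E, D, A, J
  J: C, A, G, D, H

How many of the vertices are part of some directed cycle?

5

A vertex is on a directed cycle iff it belongs to a strongly connected component of size ≥ 2 (or has a self-loop).
The vertices on cycles are {B, E, F, H, J} — 5 in total.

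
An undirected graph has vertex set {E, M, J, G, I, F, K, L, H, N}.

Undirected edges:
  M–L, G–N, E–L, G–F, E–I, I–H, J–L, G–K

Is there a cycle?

No

DFS, tracking each vertex's parent; an edge to a visited non-parent vertex closes a cycle.
Start from I:
visit I (parent –)
  visit H (parent I)
    H–I: parent, skip
  visit E (parent I)
    E–I: parent, skip
    visit L (parent E)
      visit M (parent L)
        M–L: parent, skip
      visit J (parent L)
        J–L: parent, skip
      L–E: parent, skip
visit G (parent –)
  visit N (parent G)
    N–G: parent, skip
  visit F (parent G)
    F–G: parent, skip
  visit K (parent G)
    K–G: parent, skip
No non-parent visited neighbor found — the graph is a forest.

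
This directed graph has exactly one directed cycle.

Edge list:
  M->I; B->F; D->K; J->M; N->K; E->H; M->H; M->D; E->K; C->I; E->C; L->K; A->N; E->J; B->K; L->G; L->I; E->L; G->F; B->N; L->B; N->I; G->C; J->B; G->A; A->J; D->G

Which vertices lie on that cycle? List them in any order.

DFS with gray/black marking from J:
J gray
  M gray
    H gray
    H black
    I gray
    I black
    D gray
      G gray
        A gray
          N gray
            N→I: I black — skip
            K gray
            K black
          N black
          A→J: J is gray → back edge
Back edge closes the cycle J → M → D → G → A → J; its vertices are {A, D, G, J, M}.

A, D, G, J, M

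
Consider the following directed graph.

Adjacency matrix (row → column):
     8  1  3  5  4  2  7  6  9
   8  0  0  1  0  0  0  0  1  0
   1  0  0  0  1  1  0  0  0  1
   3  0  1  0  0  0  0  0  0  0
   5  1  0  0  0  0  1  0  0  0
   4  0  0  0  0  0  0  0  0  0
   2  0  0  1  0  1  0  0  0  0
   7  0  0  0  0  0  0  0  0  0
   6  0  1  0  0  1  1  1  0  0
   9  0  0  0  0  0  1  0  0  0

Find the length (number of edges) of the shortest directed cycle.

4

For each vertex v, BFS finds the shortest path from v back to v.
The shortest such closed walk is 6 → 1 → 5 → 8 → 6, length 4.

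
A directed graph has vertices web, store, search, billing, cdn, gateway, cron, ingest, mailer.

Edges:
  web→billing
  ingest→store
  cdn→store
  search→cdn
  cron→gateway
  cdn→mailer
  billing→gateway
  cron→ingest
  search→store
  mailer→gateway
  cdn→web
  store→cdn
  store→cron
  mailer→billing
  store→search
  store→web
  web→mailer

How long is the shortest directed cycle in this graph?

2

For each vertex v, BFS finds the shortest path from v back to v.
The shortest such closed walk is store → search → store, length 2.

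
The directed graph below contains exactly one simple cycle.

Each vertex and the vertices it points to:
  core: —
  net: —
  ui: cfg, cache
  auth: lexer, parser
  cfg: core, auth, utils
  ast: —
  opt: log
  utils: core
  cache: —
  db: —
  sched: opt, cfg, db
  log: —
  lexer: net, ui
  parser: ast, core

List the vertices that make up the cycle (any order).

DFS with gray/black marking from cfg:
cfg gray
  core gray
  core black
  auth gray
    lexer gray
      net gray
      net black
      ui gray
        ui→cfg: cfg is gray → back edge
Back edge closes the cycle cfg → auth → lexer → ui → cfg; its vertices are {ui, cfg, auth, lexer}.

ui, cfg, auth, lexer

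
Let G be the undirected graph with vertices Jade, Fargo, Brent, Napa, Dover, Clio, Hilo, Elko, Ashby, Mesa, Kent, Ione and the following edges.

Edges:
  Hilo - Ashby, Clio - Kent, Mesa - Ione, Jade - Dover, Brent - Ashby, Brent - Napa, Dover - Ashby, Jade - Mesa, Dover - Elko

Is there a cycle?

No

DFS, tracking each vertex's parent; an edge to a visited non-parent vertex closes a cycle.
Start from Clio:
visit Clio (parent –)
  visit Kent (parent Clio)
    Kent–Clio: parent, skip
visit Jade (parent –)
  visit Mesa (parent Jade)
    visit Ione (parent Mesa)
      Ione–Mesa: parent, skip
    Mesa–Jade: parent, skip
  visit Dover (parent Jade)
    Dover–Jade: parent, skip
    visit Elko (parent Dover)
      Elko–Dover: parent, skip
    visit Ashby (parent Dover)
      visit Brent (parent Ashby)
        Brent–Ashby: parent, skip
        visit Napa (parent Brent)
          Napa–Brent: parent, skip
      visit Hilo (parent Ashby)
        Hilo–Ashby: parent, skip
      Ashby–Dover: parent, skip
visit Fargo (parent –)
No non-parent visited neighbor found — the graph is a forest.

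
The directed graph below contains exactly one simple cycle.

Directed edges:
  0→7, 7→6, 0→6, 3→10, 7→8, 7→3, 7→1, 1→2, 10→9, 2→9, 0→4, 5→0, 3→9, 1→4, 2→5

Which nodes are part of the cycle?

0, 1, 2, 5, 7

DFS with gray/black marking from 0:
0 gray
  7 gray
    1 gray
      4 gray
      4 black
      2 gray
        9 gray
        9 black
        5 gray
          5→0: 0 is gray → back edge
Back edge closes the cycle 0 → 7 → 1 → 2 → 5 → 0; its vertices are {0, 1, 2, 5, 7}.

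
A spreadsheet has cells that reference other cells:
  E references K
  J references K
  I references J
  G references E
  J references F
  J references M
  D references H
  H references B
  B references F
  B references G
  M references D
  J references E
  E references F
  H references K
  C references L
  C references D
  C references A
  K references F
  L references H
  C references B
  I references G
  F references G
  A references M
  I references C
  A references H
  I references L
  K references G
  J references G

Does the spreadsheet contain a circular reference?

Yes

DFS with white/gray/black marking, starting from I:
I gray
  L gray
    H gray
      B gray
        G gray
          E gray
            K gray
              F gray
                F→G: G is gray → back edge
Back edge found, so a cycle exists: G → E → K → F → G.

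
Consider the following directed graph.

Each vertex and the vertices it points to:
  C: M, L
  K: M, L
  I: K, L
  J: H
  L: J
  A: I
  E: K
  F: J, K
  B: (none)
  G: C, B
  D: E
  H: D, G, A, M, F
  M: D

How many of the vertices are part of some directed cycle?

A vertex is on a directed cycle iff it belongs to a strongly connected component of size ≥ 2 (or has a self-loop).
The vertices on cycles are {A, C, D, E, F, G, H, I, J, K, L, M} — 12 in total.

12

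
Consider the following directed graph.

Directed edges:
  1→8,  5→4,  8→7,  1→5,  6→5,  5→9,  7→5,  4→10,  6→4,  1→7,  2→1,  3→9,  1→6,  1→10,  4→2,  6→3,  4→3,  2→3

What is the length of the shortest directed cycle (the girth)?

4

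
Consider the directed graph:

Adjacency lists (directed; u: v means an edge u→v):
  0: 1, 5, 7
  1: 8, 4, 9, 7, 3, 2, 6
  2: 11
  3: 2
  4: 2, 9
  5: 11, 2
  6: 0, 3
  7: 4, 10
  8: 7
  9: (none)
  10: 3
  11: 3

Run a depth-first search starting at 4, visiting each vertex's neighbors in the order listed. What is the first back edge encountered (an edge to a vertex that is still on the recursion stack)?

3→2

DFS from 4 (visiting each vertex's neighbors in the order listed); mark gray on enter, black on exit:
4 gray
  2 gray
    11 gray
      3 gray
        3→2: 2 is gray → back edge
First back edge: 3 → 2.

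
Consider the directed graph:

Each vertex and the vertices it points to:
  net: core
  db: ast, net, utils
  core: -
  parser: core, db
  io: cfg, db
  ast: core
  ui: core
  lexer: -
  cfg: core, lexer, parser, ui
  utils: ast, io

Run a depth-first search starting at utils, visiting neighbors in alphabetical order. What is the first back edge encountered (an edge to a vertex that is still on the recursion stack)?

DFS from utils (visiting neighbors in alphabetical order); mark gray on enter, black on exit:
utils gray
  ast gray
    core gray
    core black
  ast black
  io gray
    cfg gray
      cfg→core: core black — skip
      lexer gray
      lexer black
      parser gray
        parser→core: core black — skip
        db gray
          db→ast: ast black — skip
          net gray
            net→core: core black — skip
          net black
          db→utils: utils is gray → back edge
First back edge: db → utils.

db→utils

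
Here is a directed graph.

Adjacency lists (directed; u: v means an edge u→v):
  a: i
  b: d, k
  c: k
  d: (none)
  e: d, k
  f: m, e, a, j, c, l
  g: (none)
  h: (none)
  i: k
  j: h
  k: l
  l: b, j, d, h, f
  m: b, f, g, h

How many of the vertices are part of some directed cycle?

9

A vertex is on a directed cycle iff it belongs to a strongly connected component of size ≥ 2 (or has a self-loop).
The vertices on cycles are {a, b, c, e, f, i, k, l, m} — 9 in total.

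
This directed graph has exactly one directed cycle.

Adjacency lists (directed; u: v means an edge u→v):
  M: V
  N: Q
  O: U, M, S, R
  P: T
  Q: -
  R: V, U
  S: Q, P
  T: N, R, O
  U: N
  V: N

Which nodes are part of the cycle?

O, P, S, T

DFS with gray/black marking from T:
T gray
  N gray
    Q gray
    Q black
  N black
  R gray
    V gray
      V→N: N black — skip
    V black
    U gray
      U→N: N black — skip
    U black
  R black
  O gray
    O→U: U black — skip
    M gray
      M→V: V black — skip
    M black
    S gray
      S→Q: Q black — skip
      P gray
        P→T: T is gray → back edge
Back edge closes the cycle T → O → S → P → T; its vertices are {O, P, S, T}.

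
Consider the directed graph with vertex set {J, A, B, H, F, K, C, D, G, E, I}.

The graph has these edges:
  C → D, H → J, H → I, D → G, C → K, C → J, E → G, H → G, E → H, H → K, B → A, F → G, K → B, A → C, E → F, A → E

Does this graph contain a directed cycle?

Yes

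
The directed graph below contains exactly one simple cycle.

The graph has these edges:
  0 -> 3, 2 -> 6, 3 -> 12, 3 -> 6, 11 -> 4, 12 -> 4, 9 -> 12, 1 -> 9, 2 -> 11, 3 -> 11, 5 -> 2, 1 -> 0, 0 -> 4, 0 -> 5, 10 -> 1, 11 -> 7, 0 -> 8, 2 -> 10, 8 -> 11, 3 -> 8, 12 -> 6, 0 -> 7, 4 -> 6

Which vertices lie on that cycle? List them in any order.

DFS with gray/black marking from 1:
1 gray
  9 gray
    12 gray
      4 gray
        6 gray
        6 black
      4 black
      12→6: 6 black — skip
    12 black
  9 black
  0 gray
    3 gray
      8 gray
        11 gray
          7 gray
          7 black
          11→4: 4 black — skip
        11 black
      8 black
      3→11: 11 black — skip
      3→12: 12 black — skip
      3→6: 6 black — skip
    3 black
    0→4: 4 black — skip
    0→8: 8 black — skip
    5 gray
      2 gray
        10 gray
          10→1: 1 is gray → back edge
Back edge closes the cycle 1 → 0 → 5 → 2 → 10 → 1; its vertices are {0, 1, 2, 5, 10}.

0, 1, 2, 5, 10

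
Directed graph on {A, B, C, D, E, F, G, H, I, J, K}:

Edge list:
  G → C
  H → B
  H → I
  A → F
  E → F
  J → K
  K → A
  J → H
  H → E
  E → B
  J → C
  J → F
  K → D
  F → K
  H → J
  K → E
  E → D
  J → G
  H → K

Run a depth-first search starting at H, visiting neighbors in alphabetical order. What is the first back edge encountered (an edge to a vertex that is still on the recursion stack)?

DFS from H (visiting neighbors in alphabetical order); mark gray on enter, black on exit:
H gray
  B gray
  B black
  E gray
    E→B: B black — skip
    D gray
    D black
    F gray
      K gray
        A gray
          A→F: F is gray → back edge
First back edge: A → F.

A->F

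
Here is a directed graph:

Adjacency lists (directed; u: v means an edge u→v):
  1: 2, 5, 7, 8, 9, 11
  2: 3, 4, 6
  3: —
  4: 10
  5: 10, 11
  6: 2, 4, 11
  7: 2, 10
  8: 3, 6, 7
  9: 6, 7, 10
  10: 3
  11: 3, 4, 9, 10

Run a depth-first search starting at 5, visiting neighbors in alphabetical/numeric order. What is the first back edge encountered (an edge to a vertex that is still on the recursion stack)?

DFS from 5 (visiting neighbors in alphabetical/numeric order); mark gray on enter, black on exit:
5 gray
  10 gray
    3 gray
    3 black
  10 black
  11 gray
    11→3: 3 black — skip
    4 gray
      4→10: 10 black — skip
    4 black
    9 gray
      6 gray
        2 gray
          2→3: 3 black — skip
          2→4: 4 black — skip
          2→6: 6 is gray → back edge
First back edge: 2 → 6.

2→6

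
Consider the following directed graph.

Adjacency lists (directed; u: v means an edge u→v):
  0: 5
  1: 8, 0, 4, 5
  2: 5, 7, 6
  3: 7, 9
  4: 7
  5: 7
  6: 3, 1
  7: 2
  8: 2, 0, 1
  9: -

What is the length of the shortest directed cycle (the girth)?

2

For each vertex v, BFS finds the shortest path from v back to v.
The shortest such closed walk is 8 → 1 → 8, length 2.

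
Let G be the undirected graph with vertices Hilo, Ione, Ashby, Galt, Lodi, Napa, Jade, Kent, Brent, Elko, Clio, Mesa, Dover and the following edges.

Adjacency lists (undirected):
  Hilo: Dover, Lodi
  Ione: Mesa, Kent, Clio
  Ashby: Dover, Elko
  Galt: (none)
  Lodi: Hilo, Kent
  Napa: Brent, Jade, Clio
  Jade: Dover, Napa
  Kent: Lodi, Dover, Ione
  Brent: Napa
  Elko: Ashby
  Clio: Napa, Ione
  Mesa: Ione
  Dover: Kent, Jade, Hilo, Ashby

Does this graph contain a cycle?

Yes

DFS, tracking each vertex's parent; an edge to a visited non-parent vertex closes a cycle.
Start from Kent:
visit Kent (parent –)
  visit Lodi (parent Kent)
    visit Hilo (parent Lodi)
      visit Dover (parent Hilo)
        Dover–Kent: Kent visited and ≠ parent → cycle
Cycle: Kent – Lodi – Hilo – Dover – Kent.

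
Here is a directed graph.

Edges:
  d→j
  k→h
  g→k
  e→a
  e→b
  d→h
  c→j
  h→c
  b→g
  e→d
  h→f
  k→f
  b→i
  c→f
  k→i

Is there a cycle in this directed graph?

No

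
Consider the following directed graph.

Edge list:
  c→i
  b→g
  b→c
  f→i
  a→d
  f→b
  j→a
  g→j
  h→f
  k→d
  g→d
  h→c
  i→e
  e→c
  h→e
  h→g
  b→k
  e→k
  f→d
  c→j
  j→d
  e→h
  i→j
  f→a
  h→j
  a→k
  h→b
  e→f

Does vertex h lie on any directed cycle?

h is on a cycle iff h can reach itself via ≥1 edge.
h → e → h — yes.

Yes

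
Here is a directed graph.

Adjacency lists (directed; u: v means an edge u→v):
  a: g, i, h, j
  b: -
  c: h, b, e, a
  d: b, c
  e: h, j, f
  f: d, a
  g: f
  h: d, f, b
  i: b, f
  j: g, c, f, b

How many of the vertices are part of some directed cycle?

9

A vertex is on a directed cycle iff it belongs to a strongly connected component of size ≥ 2 (or has a self-loop).
The vertices on cycles are {a, c, d, e, f, g, h, i, j} — 9 in total.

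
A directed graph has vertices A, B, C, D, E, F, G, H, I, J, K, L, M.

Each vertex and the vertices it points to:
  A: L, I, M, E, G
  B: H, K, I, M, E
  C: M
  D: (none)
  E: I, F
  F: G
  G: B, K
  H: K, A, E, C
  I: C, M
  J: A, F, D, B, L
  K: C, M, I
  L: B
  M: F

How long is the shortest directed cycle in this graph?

4

For each vertex v, BFS finds the shortest path from v back to v.
The shortest such closed walk is F → G → K → M → F, length 4.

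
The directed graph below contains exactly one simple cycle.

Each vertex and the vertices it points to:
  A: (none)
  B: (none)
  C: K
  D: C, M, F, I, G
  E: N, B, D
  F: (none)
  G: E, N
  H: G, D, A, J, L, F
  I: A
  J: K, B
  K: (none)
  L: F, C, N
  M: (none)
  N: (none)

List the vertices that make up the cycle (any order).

D, E, G

DFS with gray/black marking from G:
G gray
  E gray
    N gray
    N black
    B gray
    B black
    D gray
      C gray
        K gray
        K black
      C black
      M gray
      M black
      F gray
      F black
      I gray
        A gray
        A black
      I black
      D→G: G is gray → back edge
Back edge closes the cycle G → E → D → G; its vertices are {D, E, G}.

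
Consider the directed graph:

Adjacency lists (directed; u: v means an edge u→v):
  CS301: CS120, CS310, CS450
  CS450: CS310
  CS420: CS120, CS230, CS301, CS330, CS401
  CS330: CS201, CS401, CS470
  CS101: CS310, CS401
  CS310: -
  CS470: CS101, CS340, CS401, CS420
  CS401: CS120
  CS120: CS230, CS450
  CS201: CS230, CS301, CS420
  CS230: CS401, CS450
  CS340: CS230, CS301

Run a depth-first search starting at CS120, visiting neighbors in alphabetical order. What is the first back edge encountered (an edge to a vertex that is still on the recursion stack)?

DFS from CS120 (visiting neighbors in alphabetical order); mark gray on enter, black on exit:
CS120 gray
  CS230 gray
    CS401 gray
      CS401→CS120: CS120 is gray → back edge
First back edge: CS401 → CS120.

CS401→CS120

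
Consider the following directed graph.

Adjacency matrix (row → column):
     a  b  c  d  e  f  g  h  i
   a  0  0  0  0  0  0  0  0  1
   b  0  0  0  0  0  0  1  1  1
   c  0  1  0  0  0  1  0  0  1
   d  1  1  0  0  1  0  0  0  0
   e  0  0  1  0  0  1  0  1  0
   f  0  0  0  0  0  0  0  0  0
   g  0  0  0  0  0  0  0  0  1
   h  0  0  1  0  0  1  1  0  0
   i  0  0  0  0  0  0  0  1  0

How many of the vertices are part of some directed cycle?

5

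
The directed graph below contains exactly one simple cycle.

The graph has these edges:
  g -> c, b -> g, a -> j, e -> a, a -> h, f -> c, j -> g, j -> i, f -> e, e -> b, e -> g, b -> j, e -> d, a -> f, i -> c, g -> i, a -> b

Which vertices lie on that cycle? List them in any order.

a, e, f

DFS with gray/black marking from f:
f gray
  e gray
    g gray
      c gray
      c black
      i gray
        i→c: c black — skip
      i black
    g black
    b gray
      j gray
        j→i: i black — skip
        j→g: g black — skip
      j black
      b→g: g black — skip
    b black
    d gray
    d black
    a gray
      a→j: j black — skip
      h gray
      h black
      a→f: f is gray → back edge
Back edge closes the cycle f → e → a → f; its vertices are {a, e, f}.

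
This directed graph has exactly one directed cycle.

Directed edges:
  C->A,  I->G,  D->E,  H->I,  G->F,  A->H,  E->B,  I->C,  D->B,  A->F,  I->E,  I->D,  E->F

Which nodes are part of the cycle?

DFS with gray/black marking from A:
A gray
  F gray
  F black
  H gray
    I gray
      D gray
        B gray
        B black
        E gray
          E→B: B black — skip
          E→F: F black — skip
        E black
      D black
      C gray
        C→A: A is gray → back edge
Back edge closes the cycle A → H → I → C → A; its vertices are {A, C, H, I}.

A, C, H, I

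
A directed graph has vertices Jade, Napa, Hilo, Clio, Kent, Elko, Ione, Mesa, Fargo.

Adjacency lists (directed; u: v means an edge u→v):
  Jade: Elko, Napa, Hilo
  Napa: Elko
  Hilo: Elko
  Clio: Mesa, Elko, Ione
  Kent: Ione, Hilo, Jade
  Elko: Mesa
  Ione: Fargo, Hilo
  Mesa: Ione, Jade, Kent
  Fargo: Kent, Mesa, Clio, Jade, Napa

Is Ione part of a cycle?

Yes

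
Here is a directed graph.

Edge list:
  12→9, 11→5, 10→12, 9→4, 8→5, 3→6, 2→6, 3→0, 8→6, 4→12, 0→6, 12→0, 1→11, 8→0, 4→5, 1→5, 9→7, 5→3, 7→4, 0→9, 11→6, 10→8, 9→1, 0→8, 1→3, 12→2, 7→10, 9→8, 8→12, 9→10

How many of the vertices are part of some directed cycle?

A vertex is on a directed cycle iff it belongs to a strongly connected component of size ≥ 2 (or has a self-loop).
The vertices on cycles are {0, 1, 3, 4, 5, 7, 8, 9, 10, 11, 12} — 11 in total.

11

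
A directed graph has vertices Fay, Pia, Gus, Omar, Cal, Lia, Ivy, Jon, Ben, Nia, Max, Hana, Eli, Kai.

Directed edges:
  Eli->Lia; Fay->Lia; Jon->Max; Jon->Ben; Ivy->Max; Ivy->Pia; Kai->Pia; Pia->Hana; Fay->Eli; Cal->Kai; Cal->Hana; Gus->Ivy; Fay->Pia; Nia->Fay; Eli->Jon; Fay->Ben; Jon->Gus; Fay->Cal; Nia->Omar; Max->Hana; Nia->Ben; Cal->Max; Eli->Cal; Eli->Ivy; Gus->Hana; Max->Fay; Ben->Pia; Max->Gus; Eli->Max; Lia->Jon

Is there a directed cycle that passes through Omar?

No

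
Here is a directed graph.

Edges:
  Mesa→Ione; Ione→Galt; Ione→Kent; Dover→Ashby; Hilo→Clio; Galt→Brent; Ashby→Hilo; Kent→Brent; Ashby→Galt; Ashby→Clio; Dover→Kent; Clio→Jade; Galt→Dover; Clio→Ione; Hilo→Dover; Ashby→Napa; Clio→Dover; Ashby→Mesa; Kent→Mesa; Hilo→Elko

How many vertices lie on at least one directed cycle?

A vertex is on a directed cycle iff it belongs to a strongly connected component of size ≥ 2 (or has a self-loop).
The vertices on cycles are {Clio, Galt, Hilo, Ione, Kent, Mesa, Ashby, Dover} — 8 in total.

8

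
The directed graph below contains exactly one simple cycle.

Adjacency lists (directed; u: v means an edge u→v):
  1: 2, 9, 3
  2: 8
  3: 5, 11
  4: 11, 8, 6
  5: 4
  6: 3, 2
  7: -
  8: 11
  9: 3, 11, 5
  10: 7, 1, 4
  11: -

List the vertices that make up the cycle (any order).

3, 4, 5, 6

DFS with gray/black marking from 4:
4 gray
  11 gray
  11 black
  8 gray
    8→11: 11 black — skip
  8 black
  6 gray
    3 gray
      5 gray
        5→4: 4 is gray → back edge
Back edge closes the cycle 4 → 6 → 3 → 5 → 4; its vertices are {3, 4, 5, 6}.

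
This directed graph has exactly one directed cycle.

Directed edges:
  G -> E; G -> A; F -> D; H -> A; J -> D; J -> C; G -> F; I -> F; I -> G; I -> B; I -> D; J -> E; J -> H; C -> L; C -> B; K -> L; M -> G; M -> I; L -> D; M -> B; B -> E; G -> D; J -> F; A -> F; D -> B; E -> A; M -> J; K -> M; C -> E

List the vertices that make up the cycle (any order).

A, B, D, E, F

DFS with gray/black marking from B:
B gray
  E gray
    A gray
      F gray
        D gray
          D→B: B is gray → back edge
Back edge closes the cycle B → E → A → F → D → B; its vertices are {A, B, D, E, F}.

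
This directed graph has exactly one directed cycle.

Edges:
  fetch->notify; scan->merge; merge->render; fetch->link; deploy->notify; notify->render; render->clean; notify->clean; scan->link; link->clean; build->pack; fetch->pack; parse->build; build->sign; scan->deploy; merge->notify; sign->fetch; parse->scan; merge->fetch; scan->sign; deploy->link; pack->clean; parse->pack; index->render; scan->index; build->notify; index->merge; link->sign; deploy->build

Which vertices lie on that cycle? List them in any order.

link, sign, fetch

DFS with gray/black marking from link:
link gray
  sign gray
    fetch gray
      pack gray
        clean gray
        clean black
      pack black
      notify gray
        render gray
          render→clean: clean black — skip
        render black
        notify→clean: clean black — skip
      notify black
      fetch→link: link is gray → back edge
Back edge closes the cycle link → sign → fetch → link; its vertices are {link, sign, fetch}.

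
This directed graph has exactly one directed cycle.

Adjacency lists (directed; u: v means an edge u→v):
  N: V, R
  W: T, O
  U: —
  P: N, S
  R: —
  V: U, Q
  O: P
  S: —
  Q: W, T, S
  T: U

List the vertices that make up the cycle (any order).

N, O, P, Q, V, W

DFS with gray/black marking from Q:
Q gray
  W gray
    T gray
      U gray
      U black
    T black
    O gray
      P gray
        N gray
          V gray
            V→U: U black — skip
            V→Q: Q is gray → back edge
Back edge closes the cycle Q → W → O → P → N → V → Q; its vertices are {N, O, P, Q, V, W}.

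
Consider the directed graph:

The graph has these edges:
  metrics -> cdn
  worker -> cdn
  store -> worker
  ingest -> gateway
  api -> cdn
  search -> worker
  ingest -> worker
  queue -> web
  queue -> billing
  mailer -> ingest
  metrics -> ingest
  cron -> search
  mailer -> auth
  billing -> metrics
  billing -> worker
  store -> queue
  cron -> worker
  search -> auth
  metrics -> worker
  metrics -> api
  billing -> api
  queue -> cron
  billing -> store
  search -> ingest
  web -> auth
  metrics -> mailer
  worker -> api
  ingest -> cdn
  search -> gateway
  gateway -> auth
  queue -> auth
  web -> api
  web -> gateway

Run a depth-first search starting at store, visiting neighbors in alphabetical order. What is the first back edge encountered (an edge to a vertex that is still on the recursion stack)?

billing->store

DFS from store (visiting neighbors in alphabetical order); mark gray on enter, black on exit:
store gray
  queue gray
    auth gray
    auth black
    billing gray
      api gray
        cdn gray
        cdn black
      api black
      metrics gray
        metrics→api: api black — skip
        metrics→cdn: cdn black — skip
        ingest gray
          ingest→cdn: cdn black — skip
          gateway gray
            gateway→auth: auth black — skip
          gateway black
          worker gray
            worker→api: api black — skip
            worker→cdn: cdn black — skip
          worker black
        ingest black
        mailer gray
          mailer→auth: auth black — skip
          mailer→ingest: ingest black — skip
        mailer black
        metrics→worker: worker black — skip
      metrics black
      billing→store: store is gray → back edge
First back edge: billing → store.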